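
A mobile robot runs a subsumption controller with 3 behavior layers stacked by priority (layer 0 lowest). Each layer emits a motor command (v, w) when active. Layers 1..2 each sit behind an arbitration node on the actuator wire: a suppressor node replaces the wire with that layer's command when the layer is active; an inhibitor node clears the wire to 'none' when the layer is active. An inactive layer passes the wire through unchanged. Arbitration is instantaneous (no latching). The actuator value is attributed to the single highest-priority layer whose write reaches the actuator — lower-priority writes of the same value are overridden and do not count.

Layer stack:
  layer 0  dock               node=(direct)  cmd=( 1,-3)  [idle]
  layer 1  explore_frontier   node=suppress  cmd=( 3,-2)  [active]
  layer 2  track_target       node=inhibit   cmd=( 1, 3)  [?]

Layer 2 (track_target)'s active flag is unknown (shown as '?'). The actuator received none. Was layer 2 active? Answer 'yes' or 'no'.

If layer 2 is active=yes:
  actuator would be none
If layer 2 is active=no:
  actuator would be (3, -2)
Observed none, so layer 2 was active.

yes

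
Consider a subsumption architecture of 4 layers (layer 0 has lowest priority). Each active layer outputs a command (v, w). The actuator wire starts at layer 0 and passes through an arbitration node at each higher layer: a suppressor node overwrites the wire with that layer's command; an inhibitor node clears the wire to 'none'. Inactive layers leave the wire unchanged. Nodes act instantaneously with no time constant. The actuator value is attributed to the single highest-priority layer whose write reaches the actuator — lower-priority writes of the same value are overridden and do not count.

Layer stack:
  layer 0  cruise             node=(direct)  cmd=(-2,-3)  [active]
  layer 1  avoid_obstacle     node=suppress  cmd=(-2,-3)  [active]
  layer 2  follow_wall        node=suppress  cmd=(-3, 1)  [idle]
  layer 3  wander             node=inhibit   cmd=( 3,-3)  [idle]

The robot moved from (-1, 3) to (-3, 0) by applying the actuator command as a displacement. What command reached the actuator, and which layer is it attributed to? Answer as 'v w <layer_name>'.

-2 -3 avoid_obstacle

displacement = (-3, 0) − (-1, 3) = (-2, -3)
[0] cruise on; wire := (-2, -3)
[1] avoid_obstacle on (suppress); wire := (-2, -3)
[2] follow_wall off; pass (-2, -3)
[3] wander off; pass (-2, -3)
output (-2, -3) — from layer 1 (avoid_obstacle)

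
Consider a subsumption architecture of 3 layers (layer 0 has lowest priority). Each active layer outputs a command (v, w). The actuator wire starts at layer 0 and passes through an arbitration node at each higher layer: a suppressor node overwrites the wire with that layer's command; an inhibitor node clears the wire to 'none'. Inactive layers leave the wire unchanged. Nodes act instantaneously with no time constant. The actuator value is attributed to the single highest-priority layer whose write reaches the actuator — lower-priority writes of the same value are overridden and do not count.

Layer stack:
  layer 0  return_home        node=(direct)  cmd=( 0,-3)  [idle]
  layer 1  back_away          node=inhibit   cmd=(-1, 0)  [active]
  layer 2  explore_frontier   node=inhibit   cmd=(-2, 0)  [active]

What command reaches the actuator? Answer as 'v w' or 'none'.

L0 return_home: idle → wire = none
L1 back_away: active, inhibitor → wire = none
L2 explore_frontier: active, inhibitor → wire = none
actuator = none

none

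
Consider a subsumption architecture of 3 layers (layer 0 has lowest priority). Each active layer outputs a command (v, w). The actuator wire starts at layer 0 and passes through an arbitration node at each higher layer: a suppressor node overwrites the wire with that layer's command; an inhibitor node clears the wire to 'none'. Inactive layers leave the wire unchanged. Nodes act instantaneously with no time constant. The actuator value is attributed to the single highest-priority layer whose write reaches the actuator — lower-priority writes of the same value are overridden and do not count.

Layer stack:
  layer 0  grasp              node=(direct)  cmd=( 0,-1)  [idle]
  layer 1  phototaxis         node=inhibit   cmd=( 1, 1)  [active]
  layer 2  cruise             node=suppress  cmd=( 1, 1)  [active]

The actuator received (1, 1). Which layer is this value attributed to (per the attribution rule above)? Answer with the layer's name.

[0] grasp off; wire := none
[1] phototaxis on (inhibit); wire := none
[2] cruise on (suppress); wire := (1, 1)
output (1, 1)
last writer: layer 2 = cruise

cruise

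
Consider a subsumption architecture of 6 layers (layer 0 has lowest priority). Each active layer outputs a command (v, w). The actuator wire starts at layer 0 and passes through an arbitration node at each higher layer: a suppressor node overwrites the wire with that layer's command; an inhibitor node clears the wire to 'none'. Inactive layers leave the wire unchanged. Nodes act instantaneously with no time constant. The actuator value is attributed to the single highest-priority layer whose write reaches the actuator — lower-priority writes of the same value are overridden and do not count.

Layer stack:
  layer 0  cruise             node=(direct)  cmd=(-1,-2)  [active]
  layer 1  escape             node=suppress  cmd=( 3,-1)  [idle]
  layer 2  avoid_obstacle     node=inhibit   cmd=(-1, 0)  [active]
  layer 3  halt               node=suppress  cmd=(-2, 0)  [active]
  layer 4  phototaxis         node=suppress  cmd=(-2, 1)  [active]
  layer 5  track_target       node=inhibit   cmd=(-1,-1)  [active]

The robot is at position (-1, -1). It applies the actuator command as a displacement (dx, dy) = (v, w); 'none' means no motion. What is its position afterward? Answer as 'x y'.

-1 -1

[0] cruise on; wire := (-1, -2)
[1] escape off; pass (-1, -2)
[2] avoid_obstacle on (inhibit); wire := none
[3] halt on (suppress); wire := (-2, 0)
[4] phototaxis on (suppress); wire := (-2, 1)
[5] track_target on (inhibit); wire := none
output none
position: (-1, -1) + none = (-1, -1)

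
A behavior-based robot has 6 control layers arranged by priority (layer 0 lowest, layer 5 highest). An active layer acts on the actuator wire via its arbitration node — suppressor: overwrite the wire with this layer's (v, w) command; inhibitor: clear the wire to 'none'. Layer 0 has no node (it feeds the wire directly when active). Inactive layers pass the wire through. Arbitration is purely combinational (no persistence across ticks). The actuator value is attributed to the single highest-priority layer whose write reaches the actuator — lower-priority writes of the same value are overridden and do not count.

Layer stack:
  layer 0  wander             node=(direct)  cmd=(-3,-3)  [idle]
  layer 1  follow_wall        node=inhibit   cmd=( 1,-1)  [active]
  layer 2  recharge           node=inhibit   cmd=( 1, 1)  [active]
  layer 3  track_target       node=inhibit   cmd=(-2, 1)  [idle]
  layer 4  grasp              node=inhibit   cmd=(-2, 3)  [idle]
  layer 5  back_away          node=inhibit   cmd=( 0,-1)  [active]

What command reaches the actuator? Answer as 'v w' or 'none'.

layer 0 (wander) idle — none
layer 1 (follow_wall) active — inhibits: none
layer 2 (recharge) active — inhibits: none
layer 3 (track_target) idle — unchanged: none
layer 4 (grasp) idle — unchanged: none
layer 5 (back_away) active — inhibits: none
→ actuator none

none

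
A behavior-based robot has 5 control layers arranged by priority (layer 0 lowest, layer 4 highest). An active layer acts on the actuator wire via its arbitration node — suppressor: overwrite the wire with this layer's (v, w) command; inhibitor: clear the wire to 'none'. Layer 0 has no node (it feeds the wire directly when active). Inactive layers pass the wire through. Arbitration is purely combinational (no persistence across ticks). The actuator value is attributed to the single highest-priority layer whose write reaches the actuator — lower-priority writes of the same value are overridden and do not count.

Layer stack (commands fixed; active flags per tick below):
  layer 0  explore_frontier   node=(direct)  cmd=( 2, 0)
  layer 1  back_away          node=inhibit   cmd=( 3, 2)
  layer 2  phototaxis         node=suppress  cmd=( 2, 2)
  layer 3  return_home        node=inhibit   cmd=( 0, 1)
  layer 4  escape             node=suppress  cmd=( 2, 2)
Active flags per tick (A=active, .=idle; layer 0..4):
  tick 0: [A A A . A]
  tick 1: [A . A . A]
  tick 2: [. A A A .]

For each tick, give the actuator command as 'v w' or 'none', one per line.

2 2
2 2
none

tick 0:
  [0] explore_frontier on; wire := (2, 0)
  [1] back_away on (inhibit); wire := none
  [2] phototaxis on (suppress); wire := (2, 2)
  [3] return_home off; pass (2, 2)
  [4] escape on (suppress); wire := (2, 2)
  output (2, 2)
tick 1:
  [0] explore_frontier on; wire := (2, 0)
  [1] back_away off; pass (2, 0)
  [2] phototaxis on (suppress); wire := (2, 2)
  [3] return_home off; pass (2, 2)
  [4] escape on (suppress); wire := (2, 2)
  output (2, 2)
tick 2:
  [0] explore_frontier off; wire := none
  [1] back_away on (inhibit); wire := none
  [2] phototaxis on (suppress); wire := (2, 2)
  [3] return_home on (inhibit); wire := none
  [4] escape off; pass none
  output none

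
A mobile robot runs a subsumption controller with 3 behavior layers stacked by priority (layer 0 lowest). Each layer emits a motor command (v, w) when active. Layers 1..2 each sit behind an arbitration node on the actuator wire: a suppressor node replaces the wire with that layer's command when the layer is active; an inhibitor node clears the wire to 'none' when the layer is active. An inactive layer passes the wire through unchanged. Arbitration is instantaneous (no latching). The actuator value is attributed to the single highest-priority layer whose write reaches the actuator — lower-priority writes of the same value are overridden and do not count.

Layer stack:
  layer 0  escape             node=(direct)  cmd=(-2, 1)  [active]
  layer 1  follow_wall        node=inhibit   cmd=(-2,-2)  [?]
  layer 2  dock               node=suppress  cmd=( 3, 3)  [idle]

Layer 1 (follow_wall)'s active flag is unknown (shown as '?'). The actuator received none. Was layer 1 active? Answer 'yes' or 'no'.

If layer 1 is active=yes:
  actuator would be none
If layer 1 is active=no:
  actuator would be (-2, 1)
Observed none, so layer 1 was active.

yes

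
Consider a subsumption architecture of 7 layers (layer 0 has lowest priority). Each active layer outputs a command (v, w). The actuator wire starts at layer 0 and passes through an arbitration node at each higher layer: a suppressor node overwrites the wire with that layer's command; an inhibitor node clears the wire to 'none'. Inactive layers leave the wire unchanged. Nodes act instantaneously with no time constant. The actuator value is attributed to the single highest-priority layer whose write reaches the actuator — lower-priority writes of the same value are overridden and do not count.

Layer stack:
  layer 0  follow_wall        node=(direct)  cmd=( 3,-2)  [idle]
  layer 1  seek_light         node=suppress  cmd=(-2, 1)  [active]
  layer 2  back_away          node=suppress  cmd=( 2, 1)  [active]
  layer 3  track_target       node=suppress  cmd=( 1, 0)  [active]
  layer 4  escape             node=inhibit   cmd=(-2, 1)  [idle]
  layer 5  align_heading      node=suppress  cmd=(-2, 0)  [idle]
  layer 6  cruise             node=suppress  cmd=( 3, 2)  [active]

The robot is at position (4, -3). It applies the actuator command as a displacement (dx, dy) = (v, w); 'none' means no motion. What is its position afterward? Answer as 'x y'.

7 -1

L0 follow_wall: idle → wire = none
L1 seek_light: active, suppressor → wire = (-2, 1)
L2 back_away: active, suppressor → wire = (2, 1)
L3 track_target: active, suppressor → wire = (1, 0)
L4 escape: idle → wire stays (1, 0)
L5 align_heading: idle → wire stays (1, 0)
L6 cruise: active, suppressor → wire = (3, 2)
actuator = (3, 2)
position: (4, -3) + (3, 2) = (7, -1)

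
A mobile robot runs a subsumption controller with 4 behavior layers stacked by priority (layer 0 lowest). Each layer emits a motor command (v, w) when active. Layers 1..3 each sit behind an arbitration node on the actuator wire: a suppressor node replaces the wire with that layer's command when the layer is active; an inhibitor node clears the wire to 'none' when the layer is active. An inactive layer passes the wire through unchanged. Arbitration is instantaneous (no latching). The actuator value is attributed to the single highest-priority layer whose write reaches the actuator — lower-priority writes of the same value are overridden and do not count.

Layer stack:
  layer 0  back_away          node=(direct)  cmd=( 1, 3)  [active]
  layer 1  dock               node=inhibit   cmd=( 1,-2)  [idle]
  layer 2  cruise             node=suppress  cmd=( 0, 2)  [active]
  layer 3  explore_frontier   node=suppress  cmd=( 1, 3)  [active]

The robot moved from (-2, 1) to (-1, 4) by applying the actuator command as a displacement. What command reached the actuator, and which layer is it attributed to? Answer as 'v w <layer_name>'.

displacement = (-1, 4) − (-2, 1) = (1, 3)
layer 0 (back_away) active — direct: (1, 3)
layer 1 (dock) idle — unchanged: (1, 3)
layer 2 (cruise) active — suppresses: (0, 2)
layer 3 (explore_frontier) active — suppresses: (1, 3)
→ actuator (1, 3) — from layer 3 (explore_frontier)

1 3 explore_frontier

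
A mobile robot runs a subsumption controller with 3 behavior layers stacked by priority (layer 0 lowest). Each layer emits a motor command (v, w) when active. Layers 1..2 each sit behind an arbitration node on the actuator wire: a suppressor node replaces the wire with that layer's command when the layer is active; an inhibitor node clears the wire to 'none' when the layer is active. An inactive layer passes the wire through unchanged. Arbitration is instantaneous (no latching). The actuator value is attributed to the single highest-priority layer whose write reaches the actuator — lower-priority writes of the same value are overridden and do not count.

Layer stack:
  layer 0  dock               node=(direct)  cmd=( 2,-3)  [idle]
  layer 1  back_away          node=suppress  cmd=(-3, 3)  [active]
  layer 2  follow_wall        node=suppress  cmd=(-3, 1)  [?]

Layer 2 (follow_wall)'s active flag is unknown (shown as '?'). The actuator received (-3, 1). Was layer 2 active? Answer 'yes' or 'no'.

If layer 2 is active=yes:
  actuator would be (-3, 1)
If layer 2 is active=no:
  actuator would be (-3, 3)
Observed (-3, 1), so layer 2 was active.

yes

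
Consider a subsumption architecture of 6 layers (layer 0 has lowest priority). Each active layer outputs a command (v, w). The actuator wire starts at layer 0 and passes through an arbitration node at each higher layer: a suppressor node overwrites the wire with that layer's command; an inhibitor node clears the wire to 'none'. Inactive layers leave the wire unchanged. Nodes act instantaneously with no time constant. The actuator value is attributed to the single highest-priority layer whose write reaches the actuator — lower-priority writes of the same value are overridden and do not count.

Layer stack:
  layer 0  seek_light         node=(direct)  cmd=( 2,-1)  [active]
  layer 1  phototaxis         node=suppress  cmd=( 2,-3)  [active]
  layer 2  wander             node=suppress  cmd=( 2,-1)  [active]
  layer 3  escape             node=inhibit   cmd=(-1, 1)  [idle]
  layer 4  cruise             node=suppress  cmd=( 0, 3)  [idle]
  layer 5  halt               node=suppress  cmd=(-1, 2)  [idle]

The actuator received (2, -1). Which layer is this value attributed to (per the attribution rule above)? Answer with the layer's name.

wander

[0] seek_light on; wire := (2, -1)
[1] phototaxis on (suppress); wire := (2, -3)
[2] wander on (suppress); wire := (2, -1)
[3] escape off; pass (2, -1)
[4] cruise off; pass (2, -1)
[5] halt off; pass (2, -1)
output (2, -1)
last writer: layer 2 = wander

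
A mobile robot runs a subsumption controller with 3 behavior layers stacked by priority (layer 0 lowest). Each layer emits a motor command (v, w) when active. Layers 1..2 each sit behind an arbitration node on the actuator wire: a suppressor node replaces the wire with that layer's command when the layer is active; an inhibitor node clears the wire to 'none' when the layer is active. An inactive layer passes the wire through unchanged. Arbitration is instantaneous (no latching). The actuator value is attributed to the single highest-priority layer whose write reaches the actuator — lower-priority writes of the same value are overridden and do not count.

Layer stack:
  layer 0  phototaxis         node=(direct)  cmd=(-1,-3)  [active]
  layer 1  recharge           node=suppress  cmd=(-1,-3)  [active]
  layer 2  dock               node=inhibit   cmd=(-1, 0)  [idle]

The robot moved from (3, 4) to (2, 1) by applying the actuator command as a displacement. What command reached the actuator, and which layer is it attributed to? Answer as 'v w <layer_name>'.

displacement = (2, 1) − (3, 4) = (-1, -3)
L0 phototaxis: active, feeds wire = (-1, -3)
L1 recharge: active, suppressor → wire = (-1, -3)
L2 dock: idle → wire stays (-1, -3)
actuator = (-1, -3) — from layer 1 (recharge)

-1 -3 recharge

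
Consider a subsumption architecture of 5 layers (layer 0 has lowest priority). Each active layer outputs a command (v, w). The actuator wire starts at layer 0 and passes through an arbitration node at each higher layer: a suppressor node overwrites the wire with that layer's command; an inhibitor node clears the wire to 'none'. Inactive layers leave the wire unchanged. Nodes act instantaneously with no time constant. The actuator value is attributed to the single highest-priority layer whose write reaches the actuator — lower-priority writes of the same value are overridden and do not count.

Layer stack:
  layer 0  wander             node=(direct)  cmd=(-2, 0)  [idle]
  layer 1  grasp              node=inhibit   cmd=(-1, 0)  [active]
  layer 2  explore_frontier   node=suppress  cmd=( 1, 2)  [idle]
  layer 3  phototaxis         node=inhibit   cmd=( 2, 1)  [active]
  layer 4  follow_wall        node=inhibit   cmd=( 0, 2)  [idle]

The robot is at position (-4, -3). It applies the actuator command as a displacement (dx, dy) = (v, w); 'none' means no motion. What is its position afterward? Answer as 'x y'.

L0 wander: idle → wire = none
L1 grasp: active, inhibitor → wire = none
L2 explore_frontier: idle → wire stays none
L3 phototaxis: active, inhibitor → wire = none
L4 follow_wall: idle → wire stays none
actuator = none
position: (-4, -3) + none = (-4, -3)

-4 -3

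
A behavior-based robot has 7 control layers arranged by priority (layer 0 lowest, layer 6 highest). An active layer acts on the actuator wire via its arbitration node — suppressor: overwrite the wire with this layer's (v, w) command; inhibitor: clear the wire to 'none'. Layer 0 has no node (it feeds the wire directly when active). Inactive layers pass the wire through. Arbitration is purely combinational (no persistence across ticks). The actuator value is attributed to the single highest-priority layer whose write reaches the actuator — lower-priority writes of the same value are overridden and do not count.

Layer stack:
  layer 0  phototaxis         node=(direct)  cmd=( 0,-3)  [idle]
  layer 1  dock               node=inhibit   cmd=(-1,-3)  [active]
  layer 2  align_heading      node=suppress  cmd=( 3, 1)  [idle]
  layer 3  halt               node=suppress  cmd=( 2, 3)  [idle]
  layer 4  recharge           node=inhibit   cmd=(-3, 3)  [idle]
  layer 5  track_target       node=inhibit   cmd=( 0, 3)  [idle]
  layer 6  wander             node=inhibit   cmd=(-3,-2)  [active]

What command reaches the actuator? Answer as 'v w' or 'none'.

layer 0 (phototaxis) idle — none
layer 1 (dock) active — inhibits: none
layer 2 (align_heading) idle — unchanged: none
layer 3 (halt) idle — unchanged: none
layer 4 (recharge) idle — unchanged: none
layer 5 (track_target) idle — unchanged: none
layer 6 (wander) active — inhibits: none
→ actuator none

none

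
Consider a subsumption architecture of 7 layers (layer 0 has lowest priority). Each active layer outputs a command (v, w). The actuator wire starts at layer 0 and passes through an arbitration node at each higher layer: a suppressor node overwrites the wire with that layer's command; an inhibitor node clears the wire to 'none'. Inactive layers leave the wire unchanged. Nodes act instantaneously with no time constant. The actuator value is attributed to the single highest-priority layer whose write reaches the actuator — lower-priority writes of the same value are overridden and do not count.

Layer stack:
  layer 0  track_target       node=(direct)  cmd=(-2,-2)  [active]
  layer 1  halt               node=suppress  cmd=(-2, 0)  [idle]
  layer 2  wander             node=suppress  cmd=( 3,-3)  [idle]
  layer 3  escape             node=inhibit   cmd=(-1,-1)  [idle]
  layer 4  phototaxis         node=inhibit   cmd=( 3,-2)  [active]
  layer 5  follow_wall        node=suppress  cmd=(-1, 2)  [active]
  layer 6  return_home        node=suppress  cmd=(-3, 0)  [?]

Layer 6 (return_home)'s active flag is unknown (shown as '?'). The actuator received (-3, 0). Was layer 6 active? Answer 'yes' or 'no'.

yes

If layer 6 is active=yes:
  actuator would be (-3, 0)
If layer 6 is active=no:
  actuator would be (-1, 2)
Observed (-3, 0), so layer 6 was active.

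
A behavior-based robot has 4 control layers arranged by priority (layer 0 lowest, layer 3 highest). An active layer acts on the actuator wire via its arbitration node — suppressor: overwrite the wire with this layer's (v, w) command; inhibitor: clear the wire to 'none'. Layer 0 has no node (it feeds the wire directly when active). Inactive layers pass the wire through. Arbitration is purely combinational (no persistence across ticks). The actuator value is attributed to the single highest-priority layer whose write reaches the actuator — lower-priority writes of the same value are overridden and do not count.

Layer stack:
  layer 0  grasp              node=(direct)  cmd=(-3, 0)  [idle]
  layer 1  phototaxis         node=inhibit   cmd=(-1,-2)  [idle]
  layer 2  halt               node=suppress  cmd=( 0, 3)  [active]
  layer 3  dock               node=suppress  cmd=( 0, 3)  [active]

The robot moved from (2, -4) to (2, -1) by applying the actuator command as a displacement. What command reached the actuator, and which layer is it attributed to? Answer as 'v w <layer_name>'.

0 3 dock

displacement = (2, -1) − (2, -4) = (0, 3)
L0 grasp: idle → wire = none
L1 phototaxis: idle → wire stays none
L2 halt: active, suppressor → wire = (0, 3)
L3 dock: active, suppressor → wire = (0, 3)
actuator = (0, 3) — from layer 3 (dock)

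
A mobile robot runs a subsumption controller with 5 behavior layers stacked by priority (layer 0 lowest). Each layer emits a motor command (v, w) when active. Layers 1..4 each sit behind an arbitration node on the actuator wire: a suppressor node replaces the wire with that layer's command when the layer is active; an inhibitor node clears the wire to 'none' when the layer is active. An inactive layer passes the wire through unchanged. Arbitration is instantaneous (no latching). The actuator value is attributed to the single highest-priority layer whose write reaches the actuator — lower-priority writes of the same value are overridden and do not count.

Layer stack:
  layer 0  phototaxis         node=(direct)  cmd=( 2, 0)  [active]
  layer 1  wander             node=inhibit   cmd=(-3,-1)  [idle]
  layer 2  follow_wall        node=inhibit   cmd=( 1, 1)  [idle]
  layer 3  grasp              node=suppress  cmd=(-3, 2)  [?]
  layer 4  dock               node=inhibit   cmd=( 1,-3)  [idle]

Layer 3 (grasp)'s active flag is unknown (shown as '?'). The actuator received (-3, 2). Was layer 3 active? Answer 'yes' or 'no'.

If layer 3 is active=yes:
  actuator would be (-3, 2)
If layer 3 is active=no:
  actuator would be (2, 0)
Observed (-3, 2), so layer 3 was active.

yes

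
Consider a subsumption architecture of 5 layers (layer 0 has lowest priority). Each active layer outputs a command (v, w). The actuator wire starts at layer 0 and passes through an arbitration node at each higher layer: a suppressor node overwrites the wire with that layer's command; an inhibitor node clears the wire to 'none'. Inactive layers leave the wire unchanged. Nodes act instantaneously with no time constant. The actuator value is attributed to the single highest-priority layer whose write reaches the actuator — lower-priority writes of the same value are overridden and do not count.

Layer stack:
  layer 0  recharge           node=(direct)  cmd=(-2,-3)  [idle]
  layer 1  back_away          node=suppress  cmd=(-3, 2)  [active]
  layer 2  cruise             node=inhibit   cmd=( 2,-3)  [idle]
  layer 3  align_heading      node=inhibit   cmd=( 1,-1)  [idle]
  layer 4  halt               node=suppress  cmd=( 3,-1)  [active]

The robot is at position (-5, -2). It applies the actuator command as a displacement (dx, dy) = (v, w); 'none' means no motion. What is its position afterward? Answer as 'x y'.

-2 -3

L0 recharge: idle → wire = none
L1 back_away: active, suppressor → wire = (-3, 2)
L2 cruise: idle → wire stays (-3, 2)
L3 align_heading: idle → wire stays (-3, 2)
L4 halt: active, suppressor → wire = (3, -1)
actuator = (3, -1)
position: (-5, -2) + (3, -1) = (-2, -3)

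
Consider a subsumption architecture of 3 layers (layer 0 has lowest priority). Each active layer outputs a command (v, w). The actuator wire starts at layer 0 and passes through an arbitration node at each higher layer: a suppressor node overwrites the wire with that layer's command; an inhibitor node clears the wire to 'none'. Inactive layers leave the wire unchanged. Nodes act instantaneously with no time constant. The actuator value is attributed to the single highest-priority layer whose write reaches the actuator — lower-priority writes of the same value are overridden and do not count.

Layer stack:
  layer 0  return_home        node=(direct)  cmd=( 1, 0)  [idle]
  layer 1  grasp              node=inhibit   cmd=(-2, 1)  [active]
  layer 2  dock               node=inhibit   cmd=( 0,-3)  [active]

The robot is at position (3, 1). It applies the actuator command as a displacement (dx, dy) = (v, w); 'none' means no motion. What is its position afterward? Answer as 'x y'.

L0 return_home: idle → wire = none
L1 grasp: active, inhibitor → wire = none
L2 dock: active, inhibitor → wire = none
actuator = none
position: (3, 1) + none = (3, 1)

3 1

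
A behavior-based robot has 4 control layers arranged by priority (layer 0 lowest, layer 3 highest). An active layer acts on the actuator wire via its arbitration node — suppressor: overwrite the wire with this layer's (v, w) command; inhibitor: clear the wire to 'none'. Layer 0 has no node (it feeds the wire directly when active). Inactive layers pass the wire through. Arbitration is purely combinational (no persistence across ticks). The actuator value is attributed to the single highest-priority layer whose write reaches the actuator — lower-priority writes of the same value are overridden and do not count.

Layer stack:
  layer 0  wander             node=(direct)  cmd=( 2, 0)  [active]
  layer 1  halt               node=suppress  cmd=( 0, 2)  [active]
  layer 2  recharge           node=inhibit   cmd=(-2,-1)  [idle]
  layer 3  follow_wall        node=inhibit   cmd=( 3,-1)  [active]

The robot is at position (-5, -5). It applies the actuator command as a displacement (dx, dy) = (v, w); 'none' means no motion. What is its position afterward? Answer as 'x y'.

-5 -5

[0] wander on; wire := (2, 0)
[1] halt on (suppress); wire := (0, 2)
[2] recharge off; pass (0, 2)
[3] follow_wall on (inhibit); wire := none
output none
position: (-5, -5) + none = (-5, -5)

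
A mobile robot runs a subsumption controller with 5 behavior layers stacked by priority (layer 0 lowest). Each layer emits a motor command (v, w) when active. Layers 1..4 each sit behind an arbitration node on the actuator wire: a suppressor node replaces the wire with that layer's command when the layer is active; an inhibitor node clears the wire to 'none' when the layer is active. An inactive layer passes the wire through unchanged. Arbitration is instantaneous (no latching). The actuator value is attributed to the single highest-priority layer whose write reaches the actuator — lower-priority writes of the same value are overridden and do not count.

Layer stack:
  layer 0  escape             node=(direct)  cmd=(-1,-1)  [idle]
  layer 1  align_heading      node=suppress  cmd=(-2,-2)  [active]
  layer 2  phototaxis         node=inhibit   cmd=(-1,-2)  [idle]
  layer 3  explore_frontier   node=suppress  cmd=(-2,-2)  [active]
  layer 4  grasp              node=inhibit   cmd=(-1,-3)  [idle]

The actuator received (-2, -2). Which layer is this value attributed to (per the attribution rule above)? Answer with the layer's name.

L0 escape: idle → wire = none
L1 align_heading: active, suppressor → wire = (-2, -2)
L2 phototaxis: idle → wire stays (-2, -2)
L3 explore_frontier: active, suppressor → wire = (-2, -2)
L4 grasp: idle → wire stays (-2, -2)
actuator = (-2, -2)
last writer: layer 3 = explore_frontier

explore_frontier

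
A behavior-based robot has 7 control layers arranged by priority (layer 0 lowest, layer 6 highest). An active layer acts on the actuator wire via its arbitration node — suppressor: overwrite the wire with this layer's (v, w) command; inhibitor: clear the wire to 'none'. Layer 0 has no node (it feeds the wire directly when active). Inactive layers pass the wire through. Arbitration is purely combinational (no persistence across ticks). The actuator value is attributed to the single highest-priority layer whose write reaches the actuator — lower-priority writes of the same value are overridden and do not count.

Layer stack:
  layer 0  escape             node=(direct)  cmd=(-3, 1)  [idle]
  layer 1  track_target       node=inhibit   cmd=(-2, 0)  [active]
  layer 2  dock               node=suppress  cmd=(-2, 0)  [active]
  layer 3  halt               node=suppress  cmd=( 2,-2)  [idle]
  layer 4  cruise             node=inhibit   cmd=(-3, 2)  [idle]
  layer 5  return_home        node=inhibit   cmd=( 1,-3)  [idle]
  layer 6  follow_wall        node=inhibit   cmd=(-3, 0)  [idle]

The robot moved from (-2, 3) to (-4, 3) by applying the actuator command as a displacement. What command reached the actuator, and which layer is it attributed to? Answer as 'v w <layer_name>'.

displacement = (-4, 3) − (-2, 3) = (-2, 0)
[0] escape off; wire := none
[1] track_target on (inhibit); wire := none
[2] dock on (suppress); wire := (-2, 0)
[3] halt off; pass (-2, 0)
[4] cruise off; pass (-2, 0)
[5] return_home off; pass (-2, 0)
[6] follow_wall off; pass (-2, 0)
output (-2, 0) — from layer 2 (dock)

-2 0 dock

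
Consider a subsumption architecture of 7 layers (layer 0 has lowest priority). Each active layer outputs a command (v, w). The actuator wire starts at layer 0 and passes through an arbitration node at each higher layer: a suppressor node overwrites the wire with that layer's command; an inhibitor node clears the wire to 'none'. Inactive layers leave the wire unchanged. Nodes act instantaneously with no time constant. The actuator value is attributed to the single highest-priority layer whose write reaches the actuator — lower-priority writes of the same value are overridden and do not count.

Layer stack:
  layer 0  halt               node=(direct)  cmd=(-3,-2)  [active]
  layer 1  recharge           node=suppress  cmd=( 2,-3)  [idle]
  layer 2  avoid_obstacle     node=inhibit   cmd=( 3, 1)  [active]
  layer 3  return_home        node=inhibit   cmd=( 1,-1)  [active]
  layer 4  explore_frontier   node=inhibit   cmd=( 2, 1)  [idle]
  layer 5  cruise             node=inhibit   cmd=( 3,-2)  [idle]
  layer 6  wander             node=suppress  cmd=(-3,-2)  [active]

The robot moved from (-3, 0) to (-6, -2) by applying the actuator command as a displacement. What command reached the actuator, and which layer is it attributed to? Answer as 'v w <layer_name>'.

displacement = (-6, -2) − (-3, 0) = (-3, -2)
[0] halt on; wire := (-3, -2)
[1] recharge off; pass (-3, -2)
[2] avoid_obstacle on (inhibit); wire := none
[3] return_home on (inhibit); wire := none
[4] explore_frontier off; pass none
[5] cruise off; pass none
[6] wander on (suppress); wire := (-3, -2)
output (-3, -2) — from layer 6 (wander)

-3 -2 wander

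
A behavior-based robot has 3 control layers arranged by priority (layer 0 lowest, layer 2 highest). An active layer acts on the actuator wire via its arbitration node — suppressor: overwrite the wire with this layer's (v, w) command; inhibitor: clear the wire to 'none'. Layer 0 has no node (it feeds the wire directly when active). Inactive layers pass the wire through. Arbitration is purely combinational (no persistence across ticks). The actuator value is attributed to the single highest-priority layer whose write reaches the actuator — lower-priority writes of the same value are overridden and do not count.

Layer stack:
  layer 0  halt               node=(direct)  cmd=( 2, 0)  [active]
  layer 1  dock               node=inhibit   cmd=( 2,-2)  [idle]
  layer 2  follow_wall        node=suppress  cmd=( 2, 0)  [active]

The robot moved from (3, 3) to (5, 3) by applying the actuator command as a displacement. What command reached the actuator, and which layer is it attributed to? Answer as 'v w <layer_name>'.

displacement = (5, 3) − (3, 3) = (2, 0)
[0] halt on; wire := (2, 0)
[1] dock off; pass (2, 0)
[2] follow_wall on (suppress); wire := (2, 0)
output (2, 0) — from layer 2 (follow_wall)

2 0 follow_wall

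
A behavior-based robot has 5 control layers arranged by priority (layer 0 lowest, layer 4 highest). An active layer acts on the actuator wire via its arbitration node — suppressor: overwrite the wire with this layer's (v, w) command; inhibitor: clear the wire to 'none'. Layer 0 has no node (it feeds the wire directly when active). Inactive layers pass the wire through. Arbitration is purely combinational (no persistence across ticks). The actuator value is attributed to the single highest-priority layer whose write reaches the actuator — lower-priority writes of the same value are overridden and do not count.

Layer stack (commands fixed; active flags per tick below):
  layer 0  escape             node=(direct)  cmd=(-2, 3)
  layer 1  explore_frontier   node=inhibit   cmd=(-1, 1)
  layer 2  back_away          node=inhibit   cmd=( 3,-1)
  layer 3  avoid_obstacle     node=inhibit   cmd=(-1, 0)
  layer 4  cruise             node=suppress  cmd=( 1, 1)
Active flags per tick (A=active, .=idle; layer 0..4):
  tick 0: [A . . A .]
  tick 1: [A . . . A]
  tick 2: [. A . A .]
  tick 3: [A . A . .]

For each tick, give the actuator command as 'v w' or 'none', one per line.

none
1 1
none
none

tick 0:
  L0 escape: active, feeds wire = (-2, 3)
  L1 explore_frontier: idle → wire stays (-2, 3)
  L2 back_away: idle → wire stays (-2, 3)
  L3 avoid_obstacle: active, inhibitor → wire = none
  L4 cruise: idle → wire stays none
  actuator = none
tick 1:
  L0 escape: active, feeds wire = (-2, 3)
  L1 explore_frontier: idle → wire stays (-2, 3)
  L2 back_away: idle → wire stays (-2, 3)
  L3 avoid_obstacle: idle → wire stays (-2, 3)
  L4 cruise: active, suppressor → wire = (1, 1)
  actuator = (1, 1)
tick 2:
  L0 escape: idle → wire = none
  L1 explore_frontier: active, inhibitor → wire = none
  L2 back_away: idle → wire stays none
  L3 avoid_obstacle: active, inhibitor → wire = none
  L4 cruise: idle → wire stays none
  actuator = none
tick 3:
  L0 escape: active, feeds wire = (-2, 3)
  L1 explore_frontier: idle → wire stays (-2, 3)
  L2 back_away: active, inhibitor → wire = none
  L3 avoid_obstacle: idle → wire stays none
  L4 cruise: idle → wire stays none
  actuator = none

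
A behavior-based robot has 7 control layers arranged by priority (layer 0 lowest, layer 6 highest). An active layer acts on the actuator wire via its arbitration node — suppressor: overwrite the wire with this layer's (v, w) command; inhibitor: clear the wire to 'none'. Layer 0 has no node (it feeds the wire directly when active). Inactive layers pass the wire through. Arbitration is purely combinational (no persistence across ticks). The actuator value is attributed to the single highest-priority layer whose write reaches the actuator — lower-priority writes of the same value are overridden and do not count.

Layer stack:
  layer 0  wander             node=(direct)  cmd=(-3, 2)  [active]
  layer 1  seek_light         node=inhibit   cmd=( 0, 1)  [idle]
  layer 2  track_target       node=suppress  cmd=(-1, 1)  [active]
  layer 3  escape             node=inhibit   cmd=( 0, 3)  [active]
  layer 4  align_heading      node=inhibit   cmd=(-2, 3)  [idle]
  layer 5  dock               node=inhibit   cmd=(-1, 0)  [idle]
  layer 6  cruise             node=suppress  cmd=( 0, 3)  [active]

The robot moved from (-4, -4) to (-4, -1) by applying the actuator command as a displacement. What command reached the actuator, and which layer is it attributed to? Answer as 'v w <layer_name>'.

displacement = (-4, -1) − (-4, -4) = (0, 3)
L0 wander: active, feeds wire = (-3, 2)
L1 seek_light: idle → wire stays (-3, 2)
L2 track_target: active, suppressor → wire = (-1, 1)
L3 escape: active, inhibitor → wire = none
L4 align_heading: idle → wire stays none
L5 dock: idle → wire stays none
L6 cruise: active, suppressor → wire = (0, 3)
actuator = (0, 3) — from layer 6 (cruise)

0 3 cruise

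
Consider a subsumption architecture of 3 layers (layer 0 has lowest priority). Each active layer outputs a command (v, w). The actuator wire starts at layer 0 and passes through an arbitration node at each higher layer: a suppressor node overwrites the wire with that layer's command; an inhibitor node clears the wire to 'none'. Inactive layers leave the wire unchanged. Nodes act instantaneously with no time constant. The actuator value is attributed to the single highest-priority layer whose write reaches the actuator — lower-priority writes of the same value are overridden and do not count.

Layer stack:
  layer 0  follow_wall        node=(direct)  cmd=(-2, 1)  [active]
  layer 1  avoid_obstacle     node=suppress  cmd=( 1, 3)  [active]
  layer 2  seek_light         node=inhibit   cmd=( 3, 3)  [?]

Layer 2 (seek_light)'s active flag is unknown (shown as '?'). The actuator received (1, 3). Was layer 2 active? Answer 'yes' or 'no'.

no

If layer 2 is active=yes:
  actuator would be none
If layer 2 is active=no:
  actuator would be (1, 3)
Observed (1, 3), so layer 2 was idle.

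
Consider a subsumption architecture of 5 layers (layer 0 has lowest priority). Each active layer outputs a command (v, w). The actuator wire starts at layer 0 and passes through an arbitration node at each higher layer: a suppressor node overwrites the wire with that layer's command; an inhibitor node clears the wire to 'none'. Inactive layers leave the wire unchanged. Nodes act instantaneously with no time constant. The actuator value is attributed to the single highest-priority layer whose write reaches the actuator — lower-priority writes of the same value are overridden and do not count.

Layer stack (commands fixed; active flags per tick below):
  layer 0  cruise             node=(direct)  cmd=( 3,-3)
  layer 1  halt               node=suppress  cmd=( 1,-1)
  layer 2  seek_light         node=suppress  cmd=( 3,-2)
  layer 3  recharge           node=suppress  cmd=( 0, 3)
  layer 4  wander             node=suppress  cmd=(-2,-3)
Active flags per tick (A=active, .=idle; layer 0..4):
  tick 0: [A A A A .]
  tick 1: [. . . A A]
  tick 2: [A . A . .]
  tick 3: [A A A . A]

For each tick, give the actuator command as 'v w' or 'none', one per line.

0 3
-2 -3
3 -2
-2 -3

tick 0:
  [0] cruise on; wire := (3, -3)
  [1] halt on (suppress); wire := (1, -1)
  [2] seek_light on (suppress); wire := (3, -2)
  [3] recharge on (suppress); wire := (0, 3)
  [4] wander off; pass (0, 3)
  output (0, 3)
tick 1:
  [0] cruise off; wire := none
  [1] halt off; pass none
  [2] seek_light off; pass none
  [3] recharge on (suppress); wire := (0, 3)
  [4] wander on (suppress); wire := (-2, -3)
  output (-2, -3)
tick 2:
  [0] cruise on; wire := (3, -3)
  [1] halt off; pass (3, -3)
  [2] seek_light on (suppress); wire := (3, -2)
  [3] recharge off; pass (3, -2)
  [4] wander off; pass (3, -2)
  output (3, -2)
tick 3:
  [0] cruise on; wire := (3, -3)
  [1] halt on (suppress); wire := (1, -1)
  [2] seek_light on (suppress); wire := (3, -2)
  [3] recharge off; pass (3, -2)
  [4] wander on (suppress); wire := (-2, -3)
  output (-2, -3)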